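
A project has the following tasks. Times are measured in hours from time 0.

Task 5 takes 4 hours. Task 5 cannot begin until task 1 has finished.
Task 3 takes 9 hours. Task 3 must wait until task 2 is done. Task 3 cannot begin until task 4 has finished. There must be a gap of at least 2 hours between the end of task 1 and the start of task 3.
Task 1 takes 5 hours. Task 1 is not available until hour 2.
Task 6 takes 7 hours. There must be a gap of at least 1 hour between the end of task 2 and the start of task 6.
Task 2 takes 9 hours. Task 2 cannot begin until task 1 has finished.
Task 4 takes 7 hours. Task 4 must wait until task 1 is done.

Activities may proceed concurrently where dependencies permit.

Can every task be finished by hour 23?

Task 1 cannot begin until its own release at hour 2. It runs from hour 2 to 2 + 5 = hour 7.
Task 5 waits on task 1 (finishes hour 7), so it starts at hour 7 and finishes at 7 + 4 = hour 11.
Task 4 cannot begin until task 1 (finishes hour 7). It runs from hour 7 to 7 + 7 = hour 14.
Task 2 waits on task 1 (finishes hour 7), so it starts at hour 7 and finishes at 7 + 9 = hour 16.
Task 6 cannot begin until task 2 (finishes hour 16, plus 1-hour gap → hour 17). It runs from hour 17 to 17 + 7 = hour 24.
Task 3 has to wait for task 2 (finishes hour 16); task 4 (finishes hour 14); task 1 (finishes hour 7, plus 2-hour gap → hour 9). The latest of these is hour 16, so task 3 runs hour 16 to 16 + 9 = hour 25.
The earliest everything can be done is hour 25, which is after the deadline of 23, so it is not possible.

No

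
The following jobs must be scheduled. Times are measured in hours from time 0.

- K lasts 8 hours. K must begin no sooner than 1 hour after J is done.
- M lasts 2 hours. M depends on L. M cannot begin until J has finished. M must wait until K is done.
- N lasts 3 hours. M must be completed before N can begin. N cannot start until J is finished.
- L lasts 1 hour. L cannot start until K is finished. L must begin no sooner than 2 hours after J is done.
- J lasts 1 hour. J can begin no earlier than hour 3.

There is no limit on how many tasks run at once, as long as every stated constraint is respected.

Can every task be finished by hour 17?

No

J cannot begin until its own release at hour 3. It runs from hour 3 to 3 + 1 = hour 4.
K cannot begin until J (finishes hour 4, plus 1-hour gap → hour 5). It runs from hour 5 to 5 + 8 = hour 13.
L needs all of K (finishes hour 13); J (finishes hour 4, plus 2-hour gap → hour 6). That puts its earliest start at hour 13; it finishes at 13 + 1 = hour 14.
M needs all of L (finishes hour 14); J (finishes hour 4); K (finishes hour 13). That puts its earliest start at hour 14; it finishes at 14 + 2 = hour 16.
N needs all of M (finishes hour 16); J (finishes hour 4). That puts its earliest start at hour 16; it finishes at 16 + 3 = hour 19.
The earliest everything can be done is hour 19, which is after the deadline of 17, so it is not possible.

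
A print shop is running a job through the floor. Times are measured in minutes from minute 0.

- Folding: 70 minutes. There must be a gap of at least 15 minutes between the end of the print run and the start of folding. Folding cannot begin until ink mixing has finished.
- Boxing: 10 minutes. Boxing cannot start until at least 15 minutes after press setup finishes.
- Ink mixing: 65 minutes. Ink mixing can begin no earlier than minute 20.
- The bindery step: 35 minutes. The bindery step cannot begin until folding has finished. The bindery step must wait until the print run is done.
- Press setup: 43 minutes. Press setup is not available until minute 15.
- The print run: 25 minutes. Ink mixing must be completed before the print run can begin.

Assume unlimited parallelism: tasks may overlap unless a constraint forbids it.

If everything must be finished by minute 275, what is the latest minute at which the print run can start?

130

To finish by minute 275, the bindery step (duration 35) must start no later than minute 240.
Folding has to be done before the bindery step (must start by minute 240). That means finishing by minute 240, i.e. starting by 240 − 70 = minute 170.
The print run must finish in time for folding (must start by minute 170, minus 15-minute gap → minute 155); the bindery step (must start by minute 240). The tightest is minute 155, so the print run must start by 155 − 25 = minute 130.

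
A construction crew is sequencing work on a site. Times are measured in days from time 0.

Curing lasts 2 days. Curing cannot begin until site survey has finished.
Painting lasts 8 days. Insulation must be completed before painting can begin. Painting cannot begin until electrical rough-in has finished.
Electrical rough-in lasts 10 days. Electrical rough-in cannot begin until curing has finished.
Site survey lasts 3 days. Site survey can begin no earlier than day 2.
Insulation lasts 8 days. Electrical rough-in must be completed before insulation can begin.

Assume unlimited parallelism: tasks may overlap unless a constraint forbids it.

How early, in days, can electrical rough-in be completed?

17

Site survey waits on its own release at day 2, so it starts at day 2 and finishes at 2 + 3 = day 5.
Curing waits on site survey (finishes day 5), so it starts at day 5 and finishes at 5 + 2 = day 7.
Electrical rough-in waits on curing (finishes day 7), so it starts at day 7 and finishes at 7 + 10 = day 17.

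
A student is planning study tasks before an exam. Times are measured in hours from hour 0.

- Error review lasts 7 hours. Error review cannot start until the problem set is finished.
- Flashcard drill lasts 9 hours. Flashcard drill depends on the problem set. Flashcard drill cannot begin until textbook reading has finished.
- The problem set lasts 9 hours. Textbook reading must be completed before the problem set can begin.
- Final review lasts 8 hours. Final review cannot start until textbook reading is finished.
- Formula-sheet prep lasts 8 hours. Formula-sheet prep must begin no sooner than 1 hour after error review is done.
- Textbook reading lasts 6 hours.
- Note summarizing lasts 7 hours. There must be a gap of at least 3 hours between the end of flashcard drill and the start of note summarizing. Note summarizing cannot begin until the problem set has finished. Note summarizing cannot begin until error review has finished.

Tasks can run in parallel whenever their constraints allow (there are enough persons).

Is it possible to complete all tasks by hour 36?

Yes

Nothing blocks textbook reading, so it runs from hour 0 to hour 6.
Final review cannot begin until textbook reading (finishes hour 6). It runs from hour 6 to 6 + 8 = hour 14.
The problem set waits on textbook reading (finishes hour 6), so it starts at hour 6 and finishes at 6 + 9 = hour 15.
Error review waits on the problem set (finishes hour 15), so it starts at hour 15 and finishes at 15 + 7 = hour 22.
Formula-sheet prep waits on error review (finishes hour 22, plus 1-hour gap → hour 23), so it starts at hour 23 and finishes at 23 + 8 = hour 31.
Flashcard drill has to wait for the problem set (finishes hour 15); textbook reading (finishes hour 6). The latest of these is hour 15, so flashcard drill runs hour 15 to 15 + 9 = hour 24.
Note summarizing has to wait for flashcard drill (finishes hour 24, plus 3-hour gap → hour 27); the problem set (finishes hour 15); error review (finishes hour 22). The latest of these is hour 27, so note summarizing runs hour 27 to 27 + 7 = hour 34.
Every task is finished by hour 34, which is no later than the deadline of 36, so the schedule is feasible.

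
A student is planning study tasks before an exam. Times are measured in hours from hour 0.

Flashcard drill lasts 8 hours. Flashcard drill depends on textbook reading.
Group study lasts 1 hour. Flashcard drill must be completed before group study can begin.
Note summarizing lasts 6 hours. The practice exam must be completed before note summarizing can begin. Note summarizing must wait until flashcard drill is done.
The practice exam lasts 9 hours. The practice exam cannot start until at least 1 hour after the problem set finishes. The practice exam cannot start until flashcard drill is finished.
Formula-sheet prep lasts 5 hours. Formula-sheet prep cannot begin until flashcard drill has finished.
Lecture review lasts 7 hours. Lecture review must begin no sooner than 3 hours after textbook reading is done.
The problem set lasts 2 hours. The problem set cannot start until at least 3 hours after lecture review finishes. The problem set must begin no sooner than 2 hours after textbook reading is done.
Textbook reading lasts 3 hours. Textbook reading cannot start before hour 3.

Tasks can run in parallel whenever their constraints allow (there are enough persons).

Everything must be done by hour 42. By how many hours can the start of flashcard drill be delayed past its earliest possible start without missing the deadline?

Textbook reading cannot begin until its own release at hour 3. It runs from hour 3 to 3 + 3 = hour 6.
Flashcard drill waits on textbook reading (finishes hour 6), so it starts at hour 6 and finishes at 6 + 8 = hour 14.

Working backward from the deadline:
Nothing follows note summarizing; the deadline of hour 42 is its only limit. It must start by 42 − 6 = hour 36.
The practice exam feeds into note summarizing (must start by hour 36); so the practice exam must finish by hour 36 and therefore start by hour 27.
Group study must finish by hour 42; it takes 1 hour, so it must start by 42 − 1 = hour 41.
To finish by hour 42, formula-sheet prep (duration 5) must start no later than hour 37.
For flashcard drill: the practice exam (must start by hour 27); group study (must start by hour 41); note summarizing (must start by hour 36); formula-sheet prep (must start by hour 37). The most restrictive is hour 27; with an 8-hour duration, flashcard drill must start by hour 19.
So flashcard drill can start as early as hour 6 and as late as hour 19, giving 19 − 6 = 13 hours of slack.

13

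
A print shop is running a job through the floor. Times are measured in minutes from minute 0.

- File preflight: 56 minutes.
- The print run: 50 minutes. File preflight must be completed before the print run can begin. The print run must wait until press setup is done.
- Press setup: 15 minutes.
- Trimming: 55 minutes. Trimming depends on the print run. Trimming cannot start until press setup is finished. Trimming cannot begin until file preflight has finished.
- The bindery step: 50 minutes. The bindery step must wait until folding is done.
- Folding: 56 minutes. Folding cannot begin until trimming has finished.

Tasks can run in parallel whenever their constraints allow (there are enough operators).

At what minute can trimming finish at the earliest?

161

Nothing blocks press setup, so it runs from minute 0 to minute 15.
Nothing blocks file preflight, so it runs from minute 0 to minute 56.
The print run has to wait for file preflight (finishes minute 56); press setup (finishes minute 15). The latest of these is minute 56, so the print run runs minute 56 to 56 + 50 = minute 106.
Trimming has to wait for the print run (finishes minute 106); press setup (finishes minute 15); file preflight (finishes minute 56). The latest of these is minute 106, so trimming runs minute 106 to 106 + 55 = minute 161.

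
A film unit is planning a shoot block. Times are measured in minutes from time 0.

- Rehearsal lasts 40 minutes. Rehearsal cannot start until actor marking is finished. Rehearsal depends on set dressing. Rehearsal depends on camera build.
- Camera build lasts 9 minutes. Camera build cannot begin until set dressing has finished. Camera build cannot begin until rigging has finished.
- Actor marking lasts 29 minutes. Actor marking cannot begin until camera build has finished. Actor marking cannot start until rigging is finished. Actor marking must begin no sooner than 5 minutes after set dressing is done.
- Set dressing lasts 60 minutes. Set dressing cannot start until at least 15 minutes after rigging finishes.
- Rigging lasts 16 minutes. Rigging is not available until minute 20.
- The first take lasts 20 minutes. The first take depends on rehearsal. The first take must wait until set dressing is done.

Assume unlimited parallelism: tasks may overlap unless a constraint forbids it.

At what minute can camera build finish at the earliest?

Rigging waits on its own release at minute 20, so it starts at minute 20 and finishes at 20 + 16 = minute 36.
Set dressing cannot begin until rigging (finishes minute 36, plus 15-minute gap → minute 51). It runs from minute 51 to 51 + 60 = minute 111.
Camera build needs all of set dressing (finishes minute 111); rigging (finishes minute 36). That puts its earliest start at minute 111; it finishes at 111 + 9 = minute 120.

120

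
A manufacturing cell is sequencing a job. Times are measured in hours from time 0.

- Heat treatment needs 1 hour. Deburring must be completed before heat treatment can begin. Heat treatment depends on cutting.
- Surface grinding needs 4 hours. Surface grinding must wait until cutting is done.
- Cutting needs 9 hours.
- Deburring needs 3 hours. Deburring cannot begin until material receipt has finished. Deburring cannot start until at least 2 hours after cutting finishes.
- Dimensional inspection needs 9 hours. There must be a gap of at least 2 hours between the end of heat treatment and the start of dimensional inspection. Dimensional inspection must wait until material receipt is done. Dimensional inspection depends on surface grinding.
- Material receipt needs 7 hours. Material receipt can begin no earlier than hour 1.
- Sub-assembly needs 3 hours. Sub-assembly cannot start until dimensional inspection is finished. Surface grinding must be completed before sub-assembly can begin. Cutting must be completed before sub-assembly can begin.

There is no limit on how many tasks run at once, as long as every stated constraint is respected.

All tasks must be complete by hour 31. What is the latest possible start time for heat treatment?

Sub-assembly has no dependents, so it just needs to finish by hour 31. Starting by 31 − 3 = hour 28 achieves that.
Dimensional inspection has to be done before sub-assembly (must start by hour 28). That means finishing by hour 28, i.e. starting by 28 − 9 = hour 19.
Heat treatment has to be done before dimensional inspection (must start by hour 19, minus 2-hour gap → hour 17). That means finishing by hour 17, i.e. starting by 17 − 1 = hour 16.

16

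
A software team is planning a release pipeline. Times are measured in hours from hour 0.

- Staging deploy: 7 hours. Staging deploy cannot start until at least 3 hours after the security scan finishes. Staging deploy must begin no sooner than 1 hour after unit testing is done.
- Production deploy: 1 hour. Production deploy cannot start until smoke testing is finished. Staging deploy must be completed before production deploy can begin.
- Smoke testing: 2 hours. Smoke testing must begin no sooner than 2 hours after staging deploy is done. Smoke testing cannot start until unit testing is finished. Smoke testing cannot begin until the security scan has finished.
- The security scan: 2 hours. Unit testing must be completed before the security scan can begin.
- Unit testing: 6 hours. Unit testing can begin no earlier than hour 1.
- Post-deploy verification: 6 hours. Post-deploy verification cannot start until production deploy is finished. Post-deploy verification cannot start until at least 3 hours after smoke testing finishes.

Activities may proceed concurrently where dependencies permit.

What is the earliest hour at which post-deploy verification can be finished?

Unit testing waits on its own release at hour 1, so it starts at hour 1 and finishes at 1 + 6 = hour 7.
The security scan waits on unit testing (finishes hour 7), so it starts at hour 7 and finishes at 7 + 2 = hour 9.
Staging deploy cannot start until the security scan (finishes hour 9, plus 3-hour gap → hour 12); unit testing (finishes hour 7, plus 1-hour gap → hour 8). The controlling bound is hour 12, so staging deploy finishes at 12 + 7 = hour 19.
For smoke testing: staging deploy (finishes hour 19, plus 2-hour gap → hour 21); unit testing (finishes hour 7); the security scan (finishes hour 9). Taking the maximum gives a start of hour 21, and it finishes at 21 + 2 = hour 23.
Production deploy needs all of smoke testing (finishes hour 23); staging deploy (finishes hour 19). That puts its earliest start at hour 23; it finishes at 23 + 1 = hour 24.
Post-deploy verification cannot start until production deploy (finishes hour 24); smoke testing (finishes hour 23, plus 3-hour gap → hour 26). The controlling bound is hour 26, so post-deploy verification finishes at 26 + 6 = hour 32.

32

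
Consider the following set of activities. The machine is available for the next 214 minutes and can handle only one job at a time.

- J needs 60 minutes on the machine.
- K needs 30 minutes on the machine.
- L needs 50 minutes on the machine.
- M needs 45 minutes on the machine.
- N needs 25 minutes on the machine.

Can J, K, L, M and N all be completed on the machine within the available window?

Running back to back, the jobs need 60 + 30 + 50 + 45 + 25 = 210 minutes on the machine.
Since 210 ≤ 214, they fit within the window.

Yes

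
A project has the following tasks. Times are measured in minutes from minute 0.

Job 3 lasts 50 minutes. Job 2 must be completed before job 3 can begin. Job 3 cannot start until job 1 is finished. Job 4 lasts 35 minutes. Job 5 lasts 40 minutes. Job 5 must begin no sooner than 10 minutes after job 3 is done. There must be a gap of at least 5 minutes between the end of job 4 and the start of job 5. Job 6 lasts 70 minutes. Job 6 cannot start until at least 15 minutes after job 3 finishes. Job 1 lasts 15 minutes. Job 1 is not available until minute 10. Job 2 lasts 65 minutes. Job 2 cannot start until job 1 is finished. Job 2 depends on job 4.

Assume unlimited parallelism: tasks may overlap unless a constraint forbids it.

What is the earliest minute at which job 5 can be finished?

200

Job 4 has no prerequisites, so it starts at minute 0 and finishes at minute 35.
Job 1 waits on its own release at minute 10, so it starts at minute 10 and finishes at 10 + 15 = minute 25.
Job 2 has to wait for job 1 (finishes minute 25); job 4 (finishes minute 35). The latest of these is minute 35, so job 2 runs minute 35 to 35 + 65 = minute 100.
Job 3 needs all of job 2 (finishes minute 100); job 1 (finishes minute 25). That puts its earliest start at minute 100; it finishes at 100 + 50 = minute 150.
Job 5 cannot start until job 3 (finishes minute 150, plus 10-minute gap → minute 160); job 4 (finishes minute 35, plus 5-minute gap → minute 40). The controlling bound is minute 160, so job 5 finishes at 160 + 40 = minute 200.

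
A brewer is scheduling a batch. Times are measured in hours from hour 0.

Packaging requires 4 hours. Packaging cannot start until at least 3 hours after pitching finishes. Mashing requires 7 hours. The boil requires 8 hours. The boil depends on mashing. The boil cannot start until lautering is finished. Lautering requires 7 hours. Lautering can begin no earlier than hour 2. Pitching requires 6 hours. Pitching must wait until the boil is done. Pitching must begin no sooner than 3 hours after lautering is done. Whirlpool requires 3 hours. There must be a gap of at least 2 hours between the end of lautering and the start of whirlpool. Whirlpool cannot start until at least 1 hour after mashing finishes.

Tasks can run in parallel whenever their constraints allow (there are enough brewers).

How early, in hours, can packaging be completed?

30

After its own release at hour 2, lautering can start at hour 2 and finishes at hour 9.
Nothing blocks mashing, so it runs from hour 0 to hour 7.
The boil has to wait for mashing (finishes hour 7); lautering (finishes hour 9). The latest of these is hour 9, so the boil runs hour 9 to 9 + 8 = hour 17.
Pitching needs all of the boil (finishes hour 17); lautering (finishes hour 9, plus 3-hour gap → hour 12). That puts its earliest start at hour 17; it finishes at 17 + 6 = hour 23.
Packaging waits on pitching (finishes hour 23, plus 3-hour gap → hour 26), so it starts at hour 26 and finishes at 26 + 4 = hour 30.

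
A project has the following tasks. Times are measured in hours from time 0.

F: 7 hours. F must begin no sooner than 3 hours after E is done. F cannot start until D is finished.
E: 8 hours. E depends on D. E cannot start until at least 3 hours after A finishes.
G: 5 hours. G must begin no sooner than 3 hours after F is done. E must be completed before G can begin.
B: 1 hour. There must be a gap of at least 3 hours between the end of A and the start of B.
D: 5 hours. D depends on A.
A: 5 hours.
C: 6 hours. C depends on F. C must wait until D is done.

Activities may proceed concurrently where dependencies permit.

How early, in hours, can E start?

10

Nothing blocks A, so it runs from hour 0 to hour 5.
After A (finishes hour 5), D can start at hour 5 and finishes at hour 10.
E waits on D (finishes hour 10); A (finishes hour 5, plus 3-hour gap → hour 8). The latest of these is hour 10, which is the earliest E can start.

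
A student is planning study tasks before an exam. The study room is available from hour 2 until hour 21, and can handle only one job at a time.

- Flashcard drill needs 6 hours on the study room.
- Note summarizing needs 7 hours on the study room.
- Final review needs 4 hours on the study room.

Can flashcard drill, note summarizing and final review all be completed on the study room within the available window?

The study room window is 21 − 2 = 19 hours.
Running back to back, the jobs need 6 + 7 + 4 = 17 hours on the study room.
Since 17 ≤ 19, they fit within the window.

Yes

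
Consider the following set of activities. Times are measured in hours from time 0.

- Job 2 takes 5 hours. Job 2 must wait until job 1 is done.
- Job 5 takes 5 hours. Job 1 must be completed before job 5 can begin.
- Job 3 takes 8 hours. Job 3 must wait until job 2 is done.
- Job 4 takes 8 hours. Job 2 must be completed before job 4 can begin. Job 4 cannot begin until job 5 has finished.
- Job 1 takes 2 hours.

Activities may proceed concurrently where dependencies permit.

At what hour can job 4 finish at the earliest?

15

Job 1 can start immediately at hour 0; it finishes at hour 2.
After job 1 (finishes hour 2), job 5 can start at hour 2 and finishes at hour 7.
Job 2 waits on job 1 (finishes hour 2), so it starts at hour 2 and finishes at 2 + 5 = hour 7.
For job 4: job 2 (finishes hour 7); job 5 (finishes hour 7). Taking the maximum gives a start of hour 7, and it finishes at 7 + 8 = hour 15.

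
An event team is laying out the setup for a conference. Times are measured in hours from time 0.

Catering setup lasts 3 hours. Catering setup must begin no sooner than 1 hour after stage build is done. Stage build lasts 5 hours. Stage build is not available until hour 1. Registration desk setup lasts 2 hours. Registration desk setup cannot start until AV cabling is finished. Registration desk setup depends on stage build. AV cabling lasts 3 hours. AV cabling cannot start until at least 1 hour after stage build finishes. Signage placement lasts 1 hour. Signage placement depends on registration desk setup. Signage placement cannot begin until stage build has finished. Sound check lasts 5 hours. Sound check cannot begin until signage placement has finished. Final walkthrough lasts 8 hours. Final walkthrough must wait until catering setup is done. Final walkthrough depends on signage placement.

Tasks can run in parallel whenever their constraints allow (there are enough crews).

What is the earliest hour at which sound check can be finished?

Stage build cannot begin until its own release at hour 1. It runs from hour 1 to 1 + 5 = hour 6.
AV cabling cannot begin until stage build (finishes hour 6, plus 1-hour gap → hour 7). It runs from hour 7 to 7 + 3 = hour 10.
Registration desk setup has to wait for AV cabling (finishes hour 10); stage build (finishes hour 6). The latest of these is hour 10, so registration desk setup runs hour 10 to 10 + 2 = hour 12.
For signage placement: registration desk setup (finishes hour 12); stage build (finishes hour 6). Taking the maximum gives a start of hour 12, and it finishes at 12 + 1 = hour 13.
After signage placement (finishes hour 13), sound check can start at hour 13 and finishes at hour 18.

18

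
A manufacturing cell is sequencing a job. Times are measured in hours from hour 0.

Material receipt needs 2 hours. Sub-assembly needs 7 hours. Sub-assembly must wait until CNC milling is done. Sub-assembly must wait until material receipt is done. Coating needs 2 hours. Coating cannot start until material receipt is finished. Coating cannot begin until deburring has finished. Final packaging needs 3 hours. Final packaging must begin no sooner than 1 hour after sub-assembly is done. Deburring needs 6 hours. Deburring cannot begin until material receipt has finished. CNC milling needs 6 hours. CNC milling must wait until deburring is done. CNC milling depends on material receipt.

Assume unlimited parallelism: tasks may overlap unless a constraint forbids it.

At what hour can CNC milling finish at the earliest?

Material receipt can start immediately at hour 0; it finishes at hour 2.
Deburring cannot begin until material receipt (finishes hour 2). It runs from hour 2 to 2 + 6 = hour 8.
CNC milling cannot start until deburring (finishes hour 8); material receipt (finishes hour 2). The controlling bound is hour 8, so CNC milling finishes at 8 + 6 = hour 14.

14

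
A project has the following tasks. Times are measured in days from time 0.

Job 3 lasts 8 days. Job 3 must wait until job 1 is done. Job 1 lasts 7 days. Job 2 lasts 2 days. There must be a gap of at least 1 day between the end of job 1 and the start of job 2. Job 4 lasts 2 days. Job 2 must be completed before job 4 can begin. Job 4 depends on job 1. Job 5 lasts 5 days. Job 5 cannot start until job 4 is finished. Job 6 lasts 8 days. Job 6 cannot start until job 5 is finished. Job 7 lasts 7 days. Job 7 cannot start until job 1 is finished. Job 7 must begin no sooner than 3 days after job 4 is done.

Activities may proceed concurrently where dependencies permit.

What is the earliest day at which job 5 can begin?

12

Job 1 can start immediately at day 0; it finishes at day 7.
After job 1 (finishes day 7, plus 1-day gap → day 8), job 2 can start at day 8 and finishes at day 10.
Job 4 has to wait for job 2 (finishes day 10); job 1 (finishes day 7). The latest of these is day 10, so job 4 runs day 10 to 10 + 2 = day 12.
Job 5 waits on job 4 (finishes day 12), so the earliest it can start is day 12.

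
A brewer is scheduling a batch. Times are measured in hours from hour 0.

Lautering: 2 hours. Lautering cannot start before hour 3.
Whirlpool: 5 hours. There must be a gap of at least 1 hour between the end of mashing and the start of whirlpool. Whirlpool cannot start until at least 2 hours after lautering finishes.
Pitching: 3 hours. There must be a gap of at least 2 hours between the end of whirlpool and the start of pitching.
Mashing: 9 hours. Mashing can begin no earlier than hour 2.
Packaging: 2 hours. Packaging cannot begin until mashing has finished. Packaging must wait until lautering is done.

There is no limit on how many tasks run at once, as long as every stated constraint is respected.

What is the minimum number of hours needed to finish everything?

22

After its own release at hour 3, lautering can start at hour 3 and finishes at hour 5.
Mashing waits on its own release at hour 2, so it starts at hour 2 and finishes at 2 + 9 = hour 11.
For packaging: mashing (finishes hour 11); lautering (finishes hour 5). Taking the maximum gives a start of hour 11, and it finishes at 11 + 2 = hour 13.
For whirlpool: mashing (finishes hour 11, plus 1-hour gap → hour 12); lautering (finishes hour 5, plus 2-hour gap → hour 7). Taking the maximum gives a start of hour 12, and it finishes at 12 + 5 = hour 17.
Pitching waits on whirlpool (finishes hour 17, plus 2-hour gap → hour 19), so it starts at hour 19 and finishes at 19 + 3 = hour 22.
All tasks are finished once the last one completes. Finish times: Mashing at 11, Lautering at 5, Whirlpool at 17, Pitching at 22, Packaging at 13. The latest is hour 22.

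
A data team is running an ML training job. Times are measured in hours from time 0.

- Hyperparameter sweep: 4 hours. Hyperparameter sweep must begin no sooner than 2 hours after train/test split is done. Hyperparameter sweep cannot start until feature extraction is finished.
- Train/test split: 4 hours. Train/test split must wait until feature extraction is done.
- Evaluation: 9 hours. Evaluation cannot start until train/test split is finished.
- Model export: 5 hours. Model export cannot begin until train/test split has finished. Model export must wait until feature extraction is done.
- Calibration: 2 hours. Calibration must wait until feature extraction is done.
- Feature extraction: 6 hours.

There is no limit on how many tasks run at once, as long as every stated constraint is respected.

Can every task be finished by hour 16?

Feature extraction has no prerequisites, so it starts at hour 0 and finishes at hour 6.
After feature extraction (finishes hour 6), calibration can start at hour 6 and finishes at hour 8.
Train/test split waits on feature extraction (finishes hour 6), so it starts at hour 6 and finishes at 6 + 4 = hour 10.
Model export cannot start until train/test split (finishes hour 10); feature extraction (finishes hour 6). The controlling bound is hour 10, so model export finishes at 10 + 5 = hour 15.
Evaluation waits on train/test split (finishes hour 10), so it starts at hour 10 and finishes at 10 + 9 = hour 19.
For hyperparameter sweep: train/test split (finishes hour 10, plus 2-hour gap → hour 12); feature extraction (finishes hour 6). Taking the maximum gives a start of hour 12, and it finishes at 12 + 4 = hour 16.
The earliest everything can be done is hour 19, which is after the deadline of 16, so it is not possible.

No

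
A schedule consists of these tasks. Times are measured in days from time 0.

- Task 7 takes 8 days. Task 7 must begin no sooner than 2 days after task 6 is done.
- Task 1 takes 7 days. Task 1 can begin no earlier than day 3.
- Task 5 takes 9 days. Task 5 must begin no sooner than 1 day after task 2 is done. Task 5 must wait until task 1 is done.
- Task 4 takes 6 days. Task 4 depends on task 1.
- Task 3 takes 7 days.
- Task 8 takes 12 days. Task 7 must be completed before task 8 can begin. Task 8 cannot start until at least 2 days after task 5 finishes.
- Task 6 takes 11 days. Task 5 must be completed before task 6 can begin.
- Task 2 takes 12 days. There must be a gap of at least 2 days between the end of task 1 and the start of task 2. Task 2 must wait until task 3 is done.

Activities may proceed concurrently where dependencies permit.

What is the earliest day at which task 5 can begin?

25

Nothing blocks task 3, so it runs from day 0 to day 7.
Task 1 cannot begin until its own release at day 3. It runs from day 3 to 3 + 7 = day 10.
For task 2: task 1 (finishes day 10, plus 2-day gap → day 12); task 3 (finishes day 7). Taking the maximum gives a start of day 12, and it finishes at 12 + 12 = day 24.
Task 5 waits on task 2 (finishes day 24, plus 1-day gap → day 25); task 1 (finishes day 10). The latest of these is day 25, which is the earliest task 5 can start.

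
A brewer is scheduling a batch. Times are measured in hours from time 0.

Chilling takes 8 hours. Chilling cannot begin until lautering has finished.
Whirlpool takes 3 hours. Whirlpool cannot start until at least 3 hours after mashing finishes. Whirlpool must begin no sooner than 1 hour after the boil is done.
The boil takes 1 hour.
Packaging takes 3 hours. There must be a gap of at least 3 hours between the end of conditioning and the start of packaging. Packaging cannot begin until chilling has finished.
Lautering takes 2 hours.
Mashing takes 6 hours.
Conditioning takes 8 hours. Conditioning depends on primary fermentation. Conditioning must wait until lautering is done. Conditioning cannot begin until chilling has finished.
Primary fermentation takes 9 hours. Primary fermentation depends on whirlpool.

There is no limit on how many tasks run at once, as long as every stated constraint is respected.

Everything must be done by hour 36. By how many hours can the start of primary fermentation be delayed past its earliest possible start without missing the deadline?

The boil can start immediately at hour 0; it finishes at hour 1.
Nothing blocks mashing, so it runs from hour 0 to hour 6.
Whirlpool has to wait for mashing (finishes hour 6, plus 3-hour gap → hour 9); the boil (finishes hour 1, plus 1-hour gap → hour 2). The latest of these is hour 9, so whirlpool runs hour 9 to 9 + 3 = hour 12.
Primary fermentation cannot begin until whirlpool (finishes hour 12). It runs from hour 12 to 12 + 9 = hour 21.

Working backward from the deadline:
To finish by hour 36, packaging (duration 3) must start no later than hour 33.
Conditioning must finish before packaging (must start by hour 33, minus 3-hour gap → hour 30). With an 8-hour duration, conditioning must start by 30 − 8 = hour 22.
Primary fermentation feeds into conditioning (must start by hour 22); so primary fermentation must finish by hour 22 and therefore start by hour 13.
So primary fermentation can start as early as hour 12 and as late as hour 13, giving 13 − 12 = 1 hour of slack.

1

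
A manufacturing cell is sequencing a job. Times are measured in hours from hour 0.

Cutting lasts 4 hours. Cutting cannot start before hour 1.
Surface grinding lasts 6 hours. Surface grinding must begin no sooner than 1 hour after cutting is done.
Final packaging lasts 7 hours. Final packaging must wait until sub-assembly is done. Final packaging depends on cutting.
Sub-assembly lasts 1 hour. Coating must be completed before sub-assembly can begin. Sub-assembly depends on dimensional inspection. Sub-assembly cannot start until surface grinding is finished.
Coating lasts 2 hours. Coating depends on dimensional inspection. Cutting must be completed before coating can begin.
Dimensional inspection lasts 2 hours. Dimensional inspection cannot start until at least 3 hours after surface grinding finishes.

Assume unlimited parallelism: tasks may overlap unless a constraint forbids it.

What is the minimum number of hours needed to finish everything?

After its own release at hour 1, cutting can start at hour 1 and finishes at hour 5.
Surface grinding cannot begin until cutting (finishes hour 5, plus 1-hour gap → hour 6). It runs from hour 6 to 6 + 6 = hour 12.
After surface grinding (finishes hour 12, plus 3-hour gap → hour 15), dimensional inspection can start at hour 15 and finishes at hour 17.
For coating: dimensional inspection (finishes hour 17); cutting (finishes hour 5). Taking the maximum gives a start of hour 17, and it finishes at 17 + 2 = hour 19.
Sub-assembly cannot start until coating (finishes hour 19); dimensional inspection (finishes hour 17); surface grinding (finishes hour 12). The controlling bound is hour 19, so sub-assembly finishes at 19 + 1 = hour 20.
Final packaging has to wait for sub-assembly (finishes hour 20); cutting (finishes hour 5). The latest of these is hour 20, so final packaging runs hour 20 to 20 + 7 = hour 27.
All tasks are finished once the last one completes. Finish times: Cutting at 5, Surface grinding at 12, Dimensional inspection at 17, Coating at 19, Sub-assembly at 20, Final packaging at 27. The latest is hour 27.

27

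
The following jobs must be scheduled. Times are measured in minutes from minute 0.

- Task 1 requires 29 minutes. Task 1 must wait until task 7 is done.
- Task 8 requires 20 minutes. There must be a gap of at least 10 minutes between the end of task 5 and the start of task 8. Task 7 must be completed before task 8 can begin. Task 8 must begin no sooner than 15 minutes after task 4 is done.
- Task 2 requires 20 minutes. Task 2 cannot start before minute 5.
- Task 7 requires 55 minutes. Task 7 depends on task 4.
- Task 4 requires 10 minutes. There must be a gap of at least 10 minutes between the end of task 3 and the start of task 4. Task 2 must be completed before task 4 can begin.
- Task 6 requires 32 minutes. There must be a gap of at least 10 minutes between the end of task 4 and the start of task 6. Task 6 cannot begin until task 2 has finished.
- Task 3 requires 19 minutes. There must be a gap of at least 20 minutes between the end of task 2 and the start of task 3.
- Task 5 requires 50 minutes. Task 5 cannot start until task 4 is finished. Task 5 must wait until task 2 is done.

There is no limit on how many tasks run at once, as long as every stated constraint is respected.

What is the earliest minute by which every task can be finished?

Task 2 cannot begin until its own release at minute 5. It runs from minute 5 to 5 + 20 = minute 25.
Task 3 waits on task 2 (finishes minute 25, plus 20-minute gap → minute 45), so it starts at minute 45 and finishes at 45 + 19 = minute 64.
Task 4 cannot start until task 3 (finishes minute 64, plus 10-minute gap → minute 74); task 2 (finishes minute 25). The controlling bound is minute 74, so task 4 finishes at 74 + 10 = minute 84.
Task 7 waits on task 4 (finishes minute 84), so it starts at minute 84 and finishes at 84 + 55 = minute 139.
After task 7 (finishes minute 139), task 1 can start at minute 139 and finishes at minute 168.
Task 6 has to wait for task 4 (finishes minute 84, plus 10-minute gap → minute 94); task 2 (finishes minute 25). The latest of these is minute 94, so task 6 runs minute 94 to 94 + 32 = minute 126.
Task 5 cannot start until task 4 (finishes minute 84); task 2 (finishes minute 25). The controlling bound is minute 84, so task 5 finishes at 84 + 50 = minute 134.
Task 8 has to wait for task 5 (finishes minute 134, plus 10-minute gap → minute 144); task 7 (finishes minute 139); task 4 (finishes minute 84, plus 15-minute gap → minute 99). The latest of these is minute 144, so task 8 runs minute 144 to 144 + 20 = minute 164.
All tasks are finished once the last one completes. Finish times: Task 1 at 168, Task 2 at 25, Task 3 at 64, Task 4 at 84, Task 5 at 134, Task 6 at 126, Task 7 at 139, Task 8 at 164. The latest is minute 168.

168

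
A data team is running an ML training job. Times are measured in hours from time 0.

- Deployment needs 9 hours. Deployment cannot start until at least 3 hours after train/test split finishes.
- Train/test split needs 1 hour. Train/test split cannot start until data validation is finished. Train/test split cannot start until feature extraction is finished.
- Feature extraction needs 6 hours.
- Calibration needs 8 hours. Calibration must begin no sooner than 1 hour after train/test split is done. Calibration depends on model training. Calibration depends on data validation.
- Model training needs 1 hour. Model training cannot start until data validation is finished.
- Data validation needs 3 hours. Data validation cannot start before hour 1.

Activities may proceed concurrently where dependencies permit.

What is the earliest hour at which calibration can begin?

Feature extraction has no prerequisites, so it starts at hour 0 and finishes at hour 6.
Data validation waits on its own release at hour 1, so it starts at hour 1 and finishes at 1 + 3 = hour 4.
Model training cannot begin until data validation (finishes hour 4). It runs from hour 4 to 4 + 1 = hour 5.
Train/test split needs all of data validation (finishes hour 4); feature extraction (finishes hour 6). That puts its earliest start at hour 6; it finishes at 6 + 1 = hour 7.
Calibration waits on train/test split (finishes hour 7, plus 1-hour gap → hour 8); model training (finishes hour 5); data validation (finishes hour 4). The latest of these is hour 8, which is the earliest calibration can start.

8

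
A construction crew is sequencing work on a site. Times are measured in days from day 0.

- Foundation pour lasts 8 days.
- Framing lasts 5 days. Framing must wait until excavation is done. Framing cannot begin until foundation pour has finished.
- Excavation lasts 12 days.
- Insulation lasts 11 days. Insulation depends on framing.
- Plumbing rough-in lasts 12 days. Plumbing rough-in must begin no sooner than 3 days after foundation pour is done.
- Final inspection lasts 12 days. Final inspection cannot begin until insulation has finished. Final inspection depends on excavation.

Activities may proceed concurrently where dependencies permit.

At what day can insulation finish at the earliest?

28

Foundation pour can start immediately at day 0; it finishes at day 8.
Excavation has no prerequisites, so it starts at day 0 and finishes at day 12.
For framing: excavation (finishes day 12); foundation pour (finishes day 8). Taking the maximum gives a start of day 12, and it finishes at 12 + 5 = day 17.
Insulation cannot begin until framing (finishes day 17). It runs from day 17 to 17 + 11 = day 28.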